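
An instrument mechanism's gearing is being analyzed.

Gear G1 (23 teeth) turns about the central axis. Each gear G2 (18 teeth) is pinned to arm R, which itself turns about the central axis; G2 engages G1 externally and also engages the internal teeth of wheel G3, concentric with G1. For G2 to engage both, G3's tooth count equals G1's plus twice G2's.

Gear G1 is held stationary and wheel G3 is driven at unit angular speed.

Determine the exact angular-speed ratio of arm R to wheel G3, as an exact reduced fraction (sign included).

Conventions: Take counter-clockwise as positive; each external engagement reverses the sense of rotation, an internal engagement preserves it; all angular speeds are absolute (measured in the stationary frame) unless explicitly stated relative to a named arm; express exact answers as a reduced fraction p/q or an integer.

59/82

class = planetary set [G3 = 23+2·18 = 59; Willis about the carrier]
ring teeth: 23 + 2·18 = 59
23(ω_sun−ω_arm) = −59(ω_ring−ω_arm),  ω_sun = 0, ω_ring = 1
23(0−ω_arm) = −59(1−ω_arm)  ⇒  82·ω_arm = 59  ⇒  ω_arm = 59/82
ω_out/ω_in = 59/82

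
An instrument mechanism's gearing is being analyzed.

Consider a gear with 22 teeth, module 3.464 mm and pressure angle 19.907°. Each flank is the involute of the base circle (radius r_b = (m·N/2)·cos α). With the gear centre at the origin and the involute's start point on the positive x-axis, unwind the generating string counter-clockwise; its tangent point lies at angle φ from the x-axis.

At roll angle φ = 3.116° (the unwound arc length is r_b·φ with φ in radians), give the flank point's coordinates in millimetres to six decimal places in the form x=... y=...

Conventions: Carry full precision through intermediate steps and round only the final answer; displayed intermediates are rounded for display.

single-mesh involute tooth geometry (22T wheel at module 3.464)
pitch radius r_p = m·N/2 = 3.464·22/2 = 38.104000
base radius r_b = r_p·cos α = 38.104000·cos 19.907° = 35.827154
roll angle φ = 3.116° = 0.05438446 rad
x = r_b·(cos φ + φ·sin φ) = 35.880097
y = r_b·(sin φ − φ·cos φ) = 0.001920

x=35.880097 y=0.001920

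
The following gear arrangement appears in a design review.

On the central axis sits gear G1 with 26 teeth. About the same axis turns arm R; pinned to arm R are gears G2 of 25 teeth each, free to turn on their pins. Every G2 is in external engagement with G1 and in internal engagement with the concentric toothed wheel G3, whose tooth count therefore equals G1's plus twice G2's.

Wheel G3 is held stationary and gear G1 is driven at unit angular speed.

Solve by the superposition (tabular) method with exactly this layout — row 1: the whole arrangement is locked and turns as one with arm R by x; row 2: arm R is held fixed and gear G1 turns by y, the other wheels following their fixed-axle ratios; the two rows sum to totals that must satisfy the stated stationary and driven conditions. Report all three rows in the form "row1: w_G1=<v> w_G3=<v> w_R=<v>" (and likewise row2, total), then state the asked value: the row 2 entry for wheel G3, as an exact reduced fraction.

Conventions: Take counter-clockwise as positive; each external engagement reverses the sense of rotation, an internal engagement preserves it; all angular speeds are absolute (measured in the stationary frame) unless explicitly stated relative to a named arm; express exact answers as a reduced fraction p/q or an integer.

row1: w_G1=13/51 w_G3=13/51 w_R=13/51
row2: w_G1=38/51 w_G3=-13/51 w_R=0
total: w_G1=1 w_G3=0 w_R=13/51
asked value: -13/51

planetary set (26T centre, 25T on arm, 76T internal) — Willis relation
row 1: whole set turns with the arm by x
row 2 (arm held, sun turns y): ω_ring = −(26/76)·y, ω_arm = 0
boundary: total ω_ring = x − (26/76)·y = 0 and total ω_sun = x + y = 1  ⇒  y = 38/51, x = 13/51
row 2 ring = −(26/76)·38/51 = -13/51
totals (row 1 + row 2): sun 13/51 + 38/51 = 1, ring 13/51 + (-13/51) = 0, arm 13/51 + 0 = 13/51
asked cell (row2, ring) = -13/51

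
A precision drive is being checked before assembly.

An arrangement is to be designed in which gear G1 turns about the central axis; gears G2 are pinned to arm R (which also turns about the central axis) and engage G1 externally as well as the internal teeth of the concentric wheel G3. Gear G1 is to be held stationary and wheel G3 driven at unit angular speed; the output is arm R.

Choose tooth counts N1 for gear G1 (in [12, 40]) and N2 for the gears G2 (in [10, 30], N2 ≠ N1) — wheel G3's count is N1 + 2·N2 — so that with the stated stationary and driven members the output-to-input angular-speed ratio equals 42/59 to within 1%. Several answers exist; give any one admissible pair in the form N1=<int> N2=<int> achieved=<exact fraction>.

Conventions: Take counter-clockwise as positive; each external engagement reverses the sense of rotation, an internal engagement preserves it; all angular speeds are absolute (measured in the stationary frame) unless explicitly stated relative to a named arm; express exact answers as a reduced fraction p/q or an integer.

topology: planetary set — design target 42/59, arm = carrier (Willis)
Willis with ω_sun = 0: ω_arm/ω_ring = N3/(N1+N3); set equal to 42/59  ⇒  N3/N1 = (42/59)/(1 − 42/59) = 42/17
N3 = N1 + 2·N2  ⇒  N2/N1 = (N3/N1 − 1)/2 = (42/17 − 1)/2 = 25/34
smallest multiple with N1 ≥ 12 and N2 ≥ 10: k = 1  ⇒  N1 = 1·34 = 34, N2 = 1·25 = 25 (N1 ≤ 40, N2 ≤ 30, N2 ≠ N1 ✓), N3 = 34 + 2·25 = 84
check: N3/(N1+N3) with N1 = 34, N3 = 84 gives 42/59; |achieved − target| = 0 ≤ 21/2950 ✓

N1=34 N2=25 achieved=42/59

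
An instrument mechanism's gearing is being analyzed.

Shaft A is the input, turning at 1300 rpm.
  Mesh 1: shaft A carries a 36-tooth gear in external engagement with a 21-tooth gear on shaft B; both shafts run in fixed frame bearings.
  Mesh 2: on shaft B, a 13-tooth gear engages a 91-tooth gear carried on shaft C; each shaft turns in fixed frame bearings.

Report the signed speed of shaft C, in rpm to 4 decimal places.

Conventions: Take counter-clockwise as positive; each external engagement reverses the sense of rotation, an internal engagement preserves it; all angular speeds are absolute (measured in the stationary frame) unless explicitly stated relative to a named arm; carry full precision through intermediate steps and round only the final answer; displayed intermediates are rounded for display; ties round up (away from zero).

recognized (3 fixed axles, 2 meshes): fixed-axis compound train
mesh 1 [36T→21T]: ω = 1300.0000×36/21 = 2228.5714 rpm, sense flips to −
mesh 2 [13T→91T]: ω = 2228.5714×13/91 = 318.3673 rpm, sense flips to +
signed output speed = +318.3673 rpm

+318.3673 rpm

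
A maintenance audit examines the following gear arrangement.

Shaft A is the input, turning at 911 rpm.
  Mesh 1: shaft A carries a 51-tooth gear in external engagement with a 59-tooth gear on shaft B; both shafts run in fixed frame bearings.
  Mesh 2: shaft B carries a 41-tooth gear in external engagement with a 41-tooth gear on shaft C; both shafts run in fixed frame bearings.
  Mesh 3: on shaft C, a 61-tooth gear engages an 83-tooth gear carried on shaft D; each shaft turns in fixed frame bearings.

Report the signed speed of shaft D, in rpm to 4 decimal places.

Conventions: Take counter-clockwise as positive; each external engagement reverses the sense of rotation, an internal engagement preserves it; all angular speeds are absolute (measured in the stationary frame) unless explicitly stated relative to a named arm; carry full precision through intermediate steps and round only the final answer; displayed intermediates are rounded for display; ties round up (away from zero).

3-mesh fixed-axis compound train (all bearings frame-fixed)
mesh 1 [51T→59T]: ω = 911.0000×51/59 = 787.4746 rpm, sense flips to −
mesh 2 [41T→41T]: ω = 787.4746×41/41 = 787.4746 rpm, sense flips to +
mesh 3 [61T→83T]: ω = 787.4746×61/83 = 578.7464 rpm, sense flips to −
signed output speed = -578.7464 rpm

-578.7464 rpm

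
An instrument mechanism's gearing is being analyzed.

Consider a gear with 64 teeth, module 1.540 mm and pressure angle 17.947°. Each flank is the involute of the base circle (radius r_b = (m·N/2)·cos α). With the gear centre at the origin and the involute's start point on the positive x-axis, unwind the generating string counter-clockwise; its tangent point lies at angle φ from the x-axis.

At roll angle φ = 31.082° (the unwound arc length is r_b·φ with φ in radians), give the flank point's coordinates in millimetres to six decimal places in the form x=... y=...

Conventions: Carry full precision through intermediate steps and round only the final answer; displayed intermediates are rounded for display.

recognized (one wheel, involute flank): single-mesh tooth geometry, m = 1.540, N = 64
pitch radius r_p = m·N/2 = 1.540·64/2 = 49.280000
base radius r_b = r_p·cos α = 49.280000·cos 17.947° = 46.882132
roll angle φ = 31.082° = 0.54248324 rad
x = r_b·(cos φ + φ·sin φ) = 53.281263
y = r_b·(sin φ − φ·cos φ) = 2.422201

x=53.281263 y=2.422201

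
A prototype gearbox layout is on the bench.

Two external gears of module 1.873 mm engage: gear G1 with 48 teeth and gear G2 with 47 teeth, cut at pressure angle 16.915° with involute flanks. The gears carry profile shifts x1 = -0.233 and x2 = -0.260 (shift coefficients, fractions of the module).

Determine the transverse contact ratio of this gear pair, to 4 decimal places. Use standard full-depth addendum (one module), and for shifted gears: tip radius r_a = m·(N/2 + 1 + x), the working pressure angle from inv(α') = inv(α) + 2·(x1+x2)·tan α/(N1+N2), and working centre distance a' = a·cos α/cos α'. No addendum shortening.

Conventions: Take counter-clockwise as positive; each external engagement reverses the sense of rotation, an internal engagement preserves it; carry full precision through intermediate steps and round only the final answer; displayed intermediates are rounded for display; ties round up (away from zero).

single-mesh involute tooth geometry (48T engaging 47T at module 1.873)
base radii: r_b1 = 43.007262, r_b2 = 42.111277
tip radii: r_a1 = 46.388591, r_a2 = 45.401520
inv(α') = inv(16.915°) + 2·(-0.233-0.260)·tan α/(48+47) = 0.00573044  ⇒  α' = 14.65721°
a' = a·cos α / cos α' = 88.9675·cos 16.915°/cos 14.65721° = 87.981727
action lengths: √(r_a1²−r_b1²) = 17.386110, √(r_a2²−r_b2²) = 16.968747
base pitch p_b = π·m·cos α = 5.629637
CR = (17.386110 + 16.968747 − 87.981727·sin 14.65721°)/5.629637 = 2.147982
contact ratio ≈ 2.1480

2.1480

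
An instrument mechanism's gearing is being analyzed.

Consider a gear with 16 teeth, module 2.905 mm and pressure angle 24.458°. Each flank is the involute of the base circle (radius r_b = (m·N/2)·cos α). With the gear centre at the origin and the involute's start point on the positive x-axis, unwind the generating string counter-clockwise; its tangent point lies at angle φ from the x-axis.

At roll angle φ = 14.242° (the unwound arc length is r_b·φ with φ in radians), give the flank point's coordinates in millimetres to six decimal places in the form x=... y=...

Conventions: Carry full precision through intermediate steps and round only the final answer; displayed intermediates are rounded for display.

x=21.798036 y=0.107632

class = single-mesh tooth geometry [base-circle involute, m = 2.905, 16T]
pitch radius r_p = m·N/2 = 2.905·16/2 = 23.240000
base radius r_b = r_p·cos α = 23.240000·cos 24.458° = 21.154559
roll angle φ = 14.242° = 0.24856979 rad
x = r_b·(cos φ + φ·sin φ) = 21.798036
y = r_b·(sin φ − φ·cos φ) = 0.107632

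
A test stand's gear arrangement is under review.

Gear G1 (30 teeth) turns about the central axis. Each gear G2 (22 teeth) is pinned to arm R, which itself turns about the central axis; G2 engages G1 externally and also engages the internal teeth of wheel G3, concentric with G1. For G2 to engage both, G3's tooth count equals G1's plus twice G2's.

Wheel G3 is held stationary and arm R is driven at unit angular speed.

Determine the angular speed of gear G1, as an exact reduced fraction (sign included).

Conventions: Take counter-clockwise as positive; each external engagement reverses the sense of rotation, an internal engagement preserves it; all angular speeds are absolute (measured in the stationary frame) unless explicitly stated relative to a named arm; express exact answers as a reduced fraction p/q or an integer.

topology: planetary set — G1 30T / G2 22T / G3 74T, arm = carrier (Willis)
ring teeth: 30 + 2·22 = 74
30(ω_sun−ω_arm) = −74(ω_ring−ω_arm),  ω_ring = 0, ω_arm = 1
ω_sun = 1 − (74/30)(0−1) = 52/15
exact speed ratio = 52/15

52/15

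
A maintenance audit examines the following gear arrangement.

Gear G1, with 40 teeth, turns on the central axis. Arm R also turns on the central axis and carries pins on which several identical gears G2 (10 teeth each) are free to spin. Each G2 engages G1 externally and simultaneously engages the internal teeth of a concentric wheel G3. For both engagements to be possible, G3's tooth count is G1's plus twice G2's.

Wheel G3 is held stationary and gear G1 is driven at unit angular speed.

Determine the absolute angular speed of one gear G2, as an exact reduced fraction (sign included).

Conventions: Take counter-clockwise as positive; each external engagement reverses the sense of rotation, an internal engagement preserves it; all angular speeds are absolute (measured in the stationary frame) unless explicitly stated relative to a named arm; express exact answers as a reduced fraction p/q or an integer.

recognized (axles ride arm R): planetary set, 40/10/60 teeth
ring teeth: 40 + 2·10 = 60
40(ω_sun−ω_arm) = −60(ω_ring−ω_arm),  ω_ring = 0, ω_sun = 1
40(1−ω_arm) = −60(0−ω_arm)  ⇒  100·ω_arm = 40  ⇒  ω_arm = 2/5
sun–planet mesh: 40·(1−2/5) = −10·(ω_p−ω_arm)  ⇒  ω_p−ω_arm = -12/5
ω_p = 2/5 − 12/5 = -2
exact speed ratio = -2

-2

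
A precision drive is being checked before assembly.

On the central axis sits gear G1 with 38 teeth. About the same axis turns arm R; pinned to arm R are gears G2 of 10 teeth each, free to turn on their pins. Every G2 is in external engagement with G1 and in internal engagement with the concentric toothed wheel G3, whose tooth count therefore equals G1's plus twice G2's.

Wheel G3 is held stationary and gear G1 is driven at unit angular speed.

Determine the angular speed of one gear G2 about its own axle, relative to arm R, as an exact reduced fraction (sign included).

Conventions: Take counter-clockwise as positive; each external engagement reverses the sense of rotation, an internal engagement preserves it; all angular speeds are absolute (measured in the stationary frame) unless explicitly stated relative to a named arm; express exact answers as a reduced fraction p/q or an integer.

-551/240

recognized (axles ride arm R): planetary set, 38/10/58 teeth
ring teeth: 38 + 2·10 = 58
38(ω_sun−ω_arm) = −58(ω_ring−ω_arm),  ω_ring = 0, ω_sun = 1
38(1−ω_arm) = −58(0−ω_arm)  ⇒  96·ω_arm = 38  ⇒  ω_arm = 19/48
sun–planet mesh: 38·(1−19/48) = −10·(ω_p−ω_arm)  ⇒  ω_p−ω_arm = -551/240
exact speed ratio = -551/240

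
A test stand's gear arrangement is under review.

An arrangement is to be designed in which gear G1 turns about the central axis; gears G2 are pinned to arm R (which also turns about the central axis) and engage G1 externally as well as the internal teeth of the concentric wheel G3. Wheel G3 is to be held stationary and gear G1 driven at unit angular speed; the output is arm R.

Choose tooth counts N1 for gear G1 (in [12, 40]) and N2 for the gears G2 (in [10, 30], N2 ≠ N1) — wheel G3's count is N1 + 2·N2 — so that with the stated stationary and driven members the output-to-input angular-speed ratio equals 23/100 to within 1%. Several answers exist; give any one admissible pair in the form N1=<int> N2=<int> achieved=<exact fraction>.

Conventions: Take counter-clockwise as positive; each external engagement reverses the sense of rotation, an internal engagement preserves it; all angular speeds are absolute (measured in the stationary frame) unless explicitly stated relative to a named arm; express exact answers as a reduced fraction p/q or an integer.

topology: planetary set — design target 23/100, arm = carrier (Willis)
Willis with ω_ring = 0: ω_arm/ω_sun = N1/(N1+N3); set equal to 23/100  ⇒  N3/N1 = 1/(23/100) − 1 = 77/23
N3 = N1 + 2·N2  ⇒  N2/N1 = (N3/N1 − 1)/2 = (77/23 − 1)/2 = 27/23
smallest multiple with N1 ≥ 12 and N2 ≥ 10: k = 1  ⇒  N1 = 1·23 = 23, N2 = 1·27 = 27 (N1 ≤ 40, N2 ≤ 30, N2 ≠ N1 ✓), N3 = 23 + 2·27 = 77
check: N1/(N1+N3) with N1 = 23, N3 = 77 gives 23/100; |achieved − target| = 0 ≤ 23/10000 ✓

N1=23 N2=27 achieved=23/100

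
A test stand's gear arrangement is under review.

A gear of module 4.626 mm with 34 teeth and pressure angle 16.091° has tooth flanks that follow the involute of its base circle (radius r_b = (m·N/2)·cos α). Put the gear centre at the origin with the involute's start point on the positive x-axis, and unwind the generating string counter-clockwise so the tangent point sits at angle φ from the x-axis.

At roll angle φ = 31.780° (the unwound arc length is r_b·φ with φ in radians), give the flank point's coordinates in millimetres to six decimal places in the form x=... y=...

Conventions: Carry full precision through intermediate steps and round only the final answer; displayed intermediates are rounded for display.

x=86.305515 y=4.167253

recognized (one wheel, involute flank): single-mesh tooth geometry, m = 4.626, N = 34
pitch radius r_p = m·N/2 = 4.626·34/2 = 78.642000
base radius r_b = r_p·cos α = 78.642000·cos 16.091° = 75.561019
roll angle φ = 31.780° = 0.55466564 rad
x = r_b·(cos φ + φ·sin φ) = 86.305515
y = r_b·(sin φ − φ·cos φ) = 4.167253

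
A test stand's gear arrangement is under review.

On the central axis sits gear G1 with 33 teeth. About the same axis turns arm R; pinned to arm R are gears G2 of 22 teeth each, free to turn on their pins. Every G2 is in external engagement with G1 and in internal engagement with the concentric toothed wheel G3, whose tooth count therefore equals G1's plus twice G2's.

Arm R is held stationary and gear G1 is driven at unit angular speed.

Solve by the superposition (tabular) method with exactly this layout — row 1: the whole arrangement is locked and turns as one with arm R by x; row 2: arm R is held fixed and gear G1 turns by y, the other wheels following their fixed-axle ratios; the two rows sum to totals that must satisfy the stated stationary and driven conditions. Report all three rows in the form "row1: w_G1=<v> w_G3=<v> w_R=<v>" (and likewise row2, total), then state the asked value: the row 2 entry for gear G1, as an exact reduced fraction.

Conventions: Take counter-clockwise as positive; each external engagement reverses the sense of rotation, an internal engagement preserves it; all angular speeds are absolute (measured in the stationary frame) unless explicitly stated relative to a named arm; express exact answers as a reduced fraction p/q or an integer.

row1: w_G1=0 w_G3=0 w_R=0
row2: w_G1=1 w_G3=-3/7 w_R=0
total: w_G1=1 w_G3=-3/7 w_R=0
asked value: 1

recognized (axles ride arm R): planetary set, 33/22/77 teeth
row 1: whole set turns with the arm by x
superposition row 2 [arm held]: sun y, ring −(33/77)·y, arm 0
boundary: total ω_arm = x = 0 and total ω_sun = x + y = 1  ⇒  y = 1, x = 0
row 2 ring = −(33/77)·1 = -3/7
totals (row 1 + row 2): sun 0 + 1 = 1, ring 0 + (-3/7) = -3/7, arm 0 + 0 = 0
asked cell (row2, sun) = 1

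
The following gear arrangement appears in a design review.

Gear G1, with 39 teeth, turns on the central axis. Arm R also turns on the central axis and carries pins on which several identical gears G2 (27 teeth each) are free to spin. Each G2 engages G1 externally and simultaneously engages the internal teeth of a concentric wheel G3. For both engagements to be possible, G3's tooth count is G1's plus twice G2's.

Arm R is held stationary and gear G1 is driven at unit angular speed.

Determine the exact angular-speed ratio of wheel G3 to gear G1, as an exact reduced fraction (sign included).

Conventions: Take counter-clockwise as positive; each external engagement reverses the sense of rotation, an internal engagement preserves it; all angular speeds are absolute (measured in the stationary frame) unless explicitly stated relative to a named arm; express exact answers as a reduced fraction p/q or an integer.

-13/31

class = planetary set [G3 = 39+2·27 = 93; Willis about the carrier]
ring teeth: 39 + 2·27 = 93
39(ω_sun−ω_arm) = −93(ω_ring−ω_arm),  ω_arm = 0, ω_sun = 1
ω_ring = 0 − (39/93)(1−0) = -13/31
ω_out/ω_in = -13/31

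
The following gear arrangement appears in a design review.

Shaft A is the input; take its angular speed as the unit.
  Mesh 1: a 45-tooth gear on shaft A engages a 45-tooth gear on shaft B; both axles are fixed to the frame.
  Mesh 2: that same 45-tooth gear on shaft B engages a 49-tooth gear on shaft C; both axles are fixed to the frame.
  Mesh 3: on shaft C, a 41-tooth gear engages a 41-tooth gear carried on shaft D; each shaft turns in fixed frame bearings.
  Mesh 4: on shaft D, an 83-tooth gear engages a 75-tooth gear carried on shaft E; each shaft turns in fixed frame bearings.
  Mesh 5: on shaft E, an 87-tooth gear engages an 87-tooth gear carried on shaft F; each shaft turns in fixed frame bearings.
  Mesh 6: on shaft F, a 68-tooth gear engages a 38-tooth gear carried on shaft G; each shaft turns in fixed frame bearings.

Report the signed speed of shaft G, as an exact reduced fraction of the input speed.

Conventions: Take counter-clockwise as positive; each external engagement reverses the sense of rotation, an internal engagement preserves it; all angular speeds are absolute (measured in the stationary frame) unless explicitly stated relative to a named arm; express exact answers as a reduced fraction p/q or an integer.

8466/4655

6-mesh fixed-axis compound train (all bearings frame-fixed)
mesh 1 [45T→45T]: |ω|/ω_in = 1×45/45 = 1, sense flips to −
mesh 2 [45T→49T]: |ω|/ω_in = 1×45/49 = 45/49, sense flips to +
mesh 3 [41T→41T]: |ω|/ω_in = (45/49)×41/41 = 45/49, sense flips to −
mesh 4 [83T→75T]: |ω|/ω_in = (45/49)×83/75 = 249/245, sense flips to +
mesh 5 [87T→87T]: |ω|/ω_in = (249/245)×87/87 = 249/245, sense flips to −
mesh 6 [68T→38T]: |ω|/ω_in = (249/245)×68/38 = 8466/4655, sense flips to +
signed output speed (× input speed) = 8466/4655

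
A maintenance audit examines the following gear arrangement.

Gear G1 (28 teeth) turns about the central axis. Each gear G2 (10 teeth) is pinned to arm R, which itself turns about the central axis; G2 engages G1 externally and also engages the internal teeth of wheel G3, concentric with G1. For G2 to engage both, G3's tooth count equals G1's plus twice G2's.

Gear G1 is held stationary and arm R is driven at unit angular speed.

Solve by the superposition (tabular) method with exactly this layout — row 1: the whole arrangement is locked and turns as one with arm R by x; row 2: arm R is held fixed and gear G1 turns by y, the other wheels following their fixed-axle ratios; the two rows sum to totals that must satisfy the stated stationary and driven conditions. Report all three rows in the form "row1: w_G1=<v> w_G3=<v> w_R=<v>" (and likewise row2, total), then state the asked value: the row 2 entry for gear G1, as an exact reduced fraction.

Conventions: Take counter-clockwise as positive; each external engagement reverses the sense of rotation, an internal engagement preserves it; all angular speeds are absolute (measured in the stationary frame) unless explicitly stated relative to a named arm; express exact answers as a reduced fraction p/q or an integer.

row1: w_G1=1 w_G3=1 w_R=1
row2: w_G1=-1 w_G3=7/12 w_R=0
total: w_G1=0 w_G3=19/12 w_R=1
asked value: -1

class = planetary set [G3 = 28+2·10 = 48; Willis about the carrier]
superposition row 1 [locked train]: every member turns x
superposition row 2 [arm held]: sun y, ring −(28/48)·y, arm 0
boundary: total ω_sun = x + y = 0 and total ω_arm = x = 1  ⇒  y = -1, x = 1
row 2 ring = −(28/48)·(-1) = 7/12
totals (row 1 + row 2): sun 1 + (-1) = 0, ring 1 + 7/12 = 19/12, arm 1 + 0 = 1
asked cell (row2, sun) = -1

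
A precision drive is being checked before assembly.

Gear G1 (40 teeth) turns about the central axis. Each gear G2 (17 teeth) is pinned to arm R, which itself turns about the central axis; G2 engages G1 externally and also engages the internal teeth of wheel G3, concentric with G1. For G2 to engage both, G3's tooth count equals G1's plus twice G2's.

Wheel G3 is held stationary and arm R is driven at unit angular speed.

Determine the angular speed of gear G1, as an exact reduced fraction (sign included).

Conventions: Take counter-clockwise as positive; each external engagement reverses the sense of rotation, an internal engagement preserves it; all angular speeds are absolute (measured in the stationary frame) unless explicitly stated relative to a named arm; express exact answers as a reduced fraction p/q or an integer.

topology: planetary set — G1 40T / G2 17T / G3 74T, arm = carrier (Willis)
ring teeth: 40 + 2·17 = 74
40(ω_sun−ω_arm) = −74(ω_ring−ω_arm),  ω_ring = 0, ω_arm = 1
ω_sun = 1 − (74/40)(0−1) = 57/20
exact speed ratio = 57/20

57/20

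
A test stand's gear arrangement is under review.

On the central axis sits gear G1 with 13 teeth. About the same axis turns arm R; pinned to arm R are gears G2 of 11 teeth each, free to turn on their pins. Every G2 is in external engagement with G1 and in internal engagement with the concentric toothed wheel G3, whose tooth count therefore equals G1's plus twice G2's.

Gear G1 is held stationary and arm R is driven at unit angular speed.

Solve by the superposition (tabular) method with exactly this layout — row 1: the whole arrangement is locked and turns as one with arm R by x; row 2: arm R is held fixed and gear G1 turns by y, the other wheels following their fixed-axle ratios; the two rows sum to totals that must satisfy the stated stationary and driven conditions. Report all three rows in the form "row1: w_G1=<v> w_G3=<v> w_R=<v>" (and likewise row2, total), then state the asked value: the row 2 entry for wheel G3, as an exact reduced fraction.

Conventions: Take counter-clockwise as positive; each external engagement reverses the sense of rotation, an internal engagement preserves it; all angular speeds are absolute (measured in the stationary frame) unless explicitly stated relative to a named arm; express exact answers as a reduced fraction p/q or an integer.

row1: w_G1=1 w_G3=1 w_R=1
row2: w_G1=-1 w_G3=13/35 w_R=0
total: w_G1=0 w_G3=48/35 w_R=1
asked value: 13/35

class = planetary set [G3 = 13+2·11 = 35; Willis about the carrier]
row 1 — lock + rotate with arm: ω_sun = ω_ring = ω_arm = x
row 2 (arm held, sun turns y): ω_ring = −(13/35)·y, ω_arm = 0
boundary: total ω_sun = x + y = 0 and total ω_arm = x = 1  ⇒  y = -1, x = 1
row 2 ring = −(13/35)·(-1) = 13/35
totals (row 1 + row 2): sun 1 + (-1) = 0, ring 1 + 13/35 = 48/35, arm 1 + 0 = 1
asked cell (row2, ring) = 13/35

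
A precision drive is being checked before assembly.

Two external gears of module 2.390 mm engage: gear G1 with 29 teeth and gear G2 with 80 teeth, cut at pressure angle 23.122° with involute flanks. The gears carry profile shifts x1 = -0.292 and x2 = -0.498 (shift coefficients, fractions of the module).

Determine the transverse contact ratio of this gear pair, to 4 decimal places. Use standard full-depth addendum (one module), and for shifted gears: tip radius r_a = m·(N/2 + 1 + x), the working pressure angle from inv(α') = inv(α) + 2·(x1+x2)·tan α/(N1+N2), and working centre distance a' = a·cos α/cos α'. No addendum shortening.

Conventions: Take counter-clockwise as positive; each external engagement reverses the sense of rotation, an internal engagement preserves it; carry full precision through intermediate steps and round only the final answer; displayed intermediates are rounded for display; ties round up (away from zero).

recognized (one external pair, fixed centres): single-mesh tooth geometry, m = 2.390, N1 = 29, N2 = 80
base radii: r_b1 = 31.871191, r_b2 = 87.920527
tip radii: r_a1 = 36.347120, r_a2 = 96.799780
inv(α') = inv(23.122°) + 2·(-0.292-0.498)·tan α/(29+80) = 0.01724562  ⇒  α' = 20.96132°
a' = a·cos α / cos α' = 130.2550·cos 23.122°/cos 20.96132° = 128.281087
action lengths: √(r_a1²−r_b1²) = 17.473990, √(r_a2²−r_b2²) = 40.499116
base pitch p_b = π·m·cos α = 6.905262
CR = (17.473990 + 40.499116 − 128.281087·sin 20.96132°)/6.905262 = 1.749699
contact ratio ≈ 1.7497

1.7497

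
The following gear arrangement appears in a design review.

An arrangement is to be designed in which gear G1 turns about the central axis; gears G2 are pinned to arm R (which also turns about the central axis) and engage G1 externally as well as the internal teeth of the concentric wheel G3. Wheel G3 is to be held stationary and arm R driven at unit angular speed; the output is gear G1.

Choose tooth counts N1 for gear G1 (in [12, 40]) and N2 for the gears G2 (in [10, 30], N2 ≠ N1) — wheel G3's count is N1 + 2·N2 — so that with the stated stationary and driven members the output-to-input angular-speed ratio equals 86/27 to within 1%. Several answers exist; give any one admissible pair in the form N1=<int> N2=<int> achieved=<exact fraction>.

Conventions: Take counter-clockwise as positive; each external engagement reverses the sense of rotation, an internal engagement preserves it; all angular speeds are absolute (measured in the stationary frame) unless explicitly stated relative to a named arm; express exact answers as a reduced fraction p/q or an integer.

planetary set to be sized for 86/27 (Willis relation)
Willis with ω_ring = 0: ω_sun/ω_arm = (N1+N3)/N1; set equal to 86/27  ⇒  N3/N1 = 86/27 − 1 = 59/27
N3 = N1 + 2·N2  ⇒  N2/N1 = (N3/N1 − 1)/2 = (59/27 − 1)/2 = 16/27
smallest multiple with N1 ≥ 12 and N2 ≥ 10: k = 1  ⇒  N1 = 1·27 = 27, N2 = 1·16 = 16 (N1 ≤ 40, N2 ≤ 30, N2 ≠ N1 ✓), N3 = 27 + 2·16 = 59
check: (N1+N3)/N1 with N1 = 27, N3 = 59 gives 86/27; |achieved − target| = 0 ≤ 43/1350 ✓

N1=27 N2=16 achieved=86/27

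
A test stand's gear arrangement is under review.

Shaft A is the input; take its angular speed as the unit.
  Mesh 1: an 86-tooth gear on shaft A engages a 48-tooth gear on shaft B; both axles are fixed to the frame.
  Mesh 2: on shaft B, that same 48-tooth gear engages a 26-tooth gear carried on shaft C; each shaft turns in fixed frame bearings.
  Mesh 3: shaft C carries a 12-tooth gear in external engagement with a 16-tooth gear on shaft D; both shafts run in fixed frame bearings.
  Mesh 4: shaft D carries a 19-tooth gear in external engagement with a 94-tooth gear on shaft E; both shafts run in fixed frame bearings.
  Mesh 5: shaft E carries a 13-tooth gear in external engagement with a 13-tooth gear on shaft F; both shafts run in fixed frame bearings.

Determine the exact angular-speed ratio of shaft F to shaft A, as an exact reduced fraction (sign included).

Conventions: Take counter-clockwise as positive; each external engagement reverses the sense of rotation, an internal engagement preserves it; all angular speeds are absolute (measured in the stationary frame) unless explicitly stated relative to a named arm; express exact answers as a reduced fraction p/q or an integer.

class = fixed-axis compound train [5 meshes; 5 ratios multiply, 5 sense flips]
mesh 1 [86T→48T]: running ratio 43/24, sense −
mesh 2 [48T→26T]: running ratio 43/13, sense +
mesh 3 [12T→16T]: running ratio 129/52, sense −
mesh 4 [19T→94T]: running ratio 2451/4888, sense +
mesh 5 [13T→13T]: running ratio 2451/4888, sense −
ω_out/ω_in = -2451/4888

-2451/4888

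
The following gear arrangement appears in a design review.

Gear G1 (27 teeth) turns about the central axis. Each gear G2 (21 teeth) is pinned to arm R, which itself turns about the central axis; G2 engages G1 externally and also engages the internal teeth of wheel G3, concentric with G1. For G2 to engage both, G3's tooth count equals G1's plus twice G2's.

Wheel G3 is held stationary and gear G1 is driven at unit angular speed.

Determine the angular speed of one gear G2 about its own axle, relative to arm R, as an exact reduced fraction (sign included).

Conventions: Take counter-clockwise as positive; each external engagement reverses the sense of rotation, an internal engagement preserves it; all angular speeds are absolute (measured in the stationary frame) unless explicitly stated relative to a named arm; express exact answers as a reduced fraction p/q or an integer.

class = planetary set [G3 = 27+2·21 = 69; Willis about the carrier]
ring teeth: 27 + 2·21 = 69
27(ω_sun−ω_arm) = −69(ω_ring−ω_arm),  ω_ring = 0, ω_sun = 1
27(1−ω_arm) = −69(0−ω_arm)  ⇒  96·ω_arm = 27  ⇒  ω_arm = 9/32
sun–planet mesh: 27·(1−9/32) = −21·(ω_p−ω_arm)  ⇒  ω_p−ω_arm = -207/224
exact speed ratio = -207/224

-207/224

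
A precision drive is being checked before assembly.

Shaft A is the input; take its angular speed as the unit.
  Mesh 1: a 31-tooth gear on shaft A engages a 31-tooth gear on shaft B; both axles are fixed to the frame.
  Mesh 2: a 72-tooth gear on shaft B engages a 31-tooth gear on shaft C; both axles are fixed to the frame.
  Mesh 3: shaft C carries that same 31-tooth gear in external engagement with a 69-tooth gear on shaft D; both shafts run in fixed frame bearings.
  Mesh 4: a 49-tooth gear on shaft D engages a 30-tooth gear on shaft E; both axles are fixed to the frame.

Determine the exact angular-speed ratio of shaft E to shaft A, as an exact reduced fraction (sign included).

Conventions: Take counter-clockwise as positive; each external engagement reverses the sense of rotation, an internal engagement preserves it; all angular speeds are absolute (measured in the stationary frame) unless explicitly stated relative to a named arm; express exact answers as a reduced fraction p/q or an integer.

class = fixed-axis compound train [4 meshes; 4 ratios multiply, 4 sense flips]
mesh 1 [31T→31T]: running ratio 1, sense −
mesh 2 [72T→31T]: running ratio 72/31, sense +
mesh 3 [31T→69T]: running ratio 24/23, sense −
mesh 4 [49T→30T]: running ratio 196/115, sense +
ω_out/ω_in = 196/115

196/115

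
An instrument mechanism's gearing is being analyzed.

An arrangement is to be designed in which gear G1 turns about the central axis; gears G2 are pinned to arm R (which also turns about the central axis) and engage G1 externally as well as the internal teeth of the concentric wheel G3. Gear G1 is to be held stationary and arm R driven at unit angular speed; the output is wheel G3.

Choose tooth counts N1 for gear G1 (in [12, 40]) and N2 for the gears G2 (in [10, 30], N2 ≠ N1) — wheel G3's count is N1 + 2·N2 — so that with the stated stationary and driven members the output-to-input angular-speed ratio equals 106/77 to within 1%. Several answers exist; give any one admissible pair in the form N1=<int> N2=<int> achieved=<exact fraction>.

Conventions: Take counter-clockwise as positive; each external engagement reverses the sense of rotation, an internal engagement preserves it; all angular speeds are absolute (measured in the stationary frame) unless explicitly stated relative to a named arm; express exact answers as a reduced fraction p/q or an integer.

planetary set to be sized for 106/77 (Willis relation)
Willis with ω_sun = 0: ω_ring/ω_arm = (N1+N3)/N3; set equal to 106/77  ⇒  N3/N1 = 1/(106/77 − 1) = 77/29
N3 = N1 + 2·N2  ⇒  N2/N1 = (N3/N1 − 1)/2 = (77/29 − 1)/2 = 24/29
smallest multiple with N1 ≥ 12 and N2 ≥ 10: k = 1  ⇒  N1 = 1·29 = 29, N2 = 1·24 = 24 (N1 ≤ 40, N2 ≤ 30, N2 ≠ N1 ✓), N3 = 29 + 2·24 = 77
check: (N1+N3)/N3 with N1 = 29, N3 = 77 gives 106/77; |achieved − target| = 0 ≤ 53/3850 ✓

N1=29 N2=24 achieved=106/77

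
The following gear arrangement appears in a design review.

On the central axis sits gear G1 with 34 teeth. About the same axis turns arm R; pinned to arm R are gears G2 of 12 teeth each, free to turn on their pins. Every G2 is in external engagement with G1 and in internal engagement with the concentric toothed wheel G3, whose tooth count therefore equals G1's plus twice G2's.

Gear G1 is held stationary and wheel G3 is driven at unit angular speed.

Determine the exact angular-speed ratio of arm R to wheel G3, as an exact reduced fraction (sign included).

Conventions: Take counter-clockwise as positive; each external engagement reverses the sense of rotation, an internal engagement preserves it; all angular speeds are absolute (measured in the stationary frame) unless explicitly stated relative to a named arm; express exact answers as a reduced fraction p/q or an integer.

29/46

topology: planetary set — G1 34T / G2 12T / G3 58T, arm = carrier (Willis)
ring teeth: 34 + 2·12 = 58
34(ω_sun−ω_arm) = −58(ω_ring−ω_arm),  ω_sun = 0, ω_ring = 1
34(0−ω_arm) = −58(1−ω_arm)  ⇒  92·ω_arm = 58  ⇒  ω_arm = 29/46
ω_out/ω_in = 29/46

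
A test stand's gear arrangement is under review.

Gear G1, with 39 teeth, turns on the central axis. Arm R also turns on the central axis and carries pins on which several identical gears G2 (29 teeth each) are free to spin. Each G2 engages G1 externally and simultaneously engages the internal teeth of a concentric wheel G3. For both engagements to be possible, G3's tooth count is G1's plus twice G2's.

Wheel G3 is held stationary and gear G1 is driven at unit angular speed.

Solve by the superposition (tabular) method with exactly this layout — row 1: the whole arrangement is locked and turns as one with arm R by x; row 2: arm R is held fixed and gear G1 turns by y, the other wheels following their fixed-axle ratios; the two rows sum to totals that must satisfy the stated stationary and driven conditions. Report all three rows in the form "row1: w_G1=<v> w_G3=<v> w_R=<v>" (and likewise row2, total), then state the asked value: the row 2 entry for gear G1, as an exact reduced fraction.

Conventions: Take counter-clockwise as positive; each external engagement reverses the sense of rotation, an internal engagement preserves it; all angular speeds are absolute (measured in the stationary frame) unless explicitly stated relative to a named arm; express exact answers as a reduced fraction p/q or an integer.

row1: w_G1=39/136 w_G3=39/136 w_R=39/136
row2: w_G1=97/136 w_G3=-39/136 w_R=0
total: w_G1=1 w_G3=0 w_R=39/136
asked value: 97/136

topology: planetary set — G1 39T / G2 29T / G3 97T, arm = carrier (Willis)
row 1 (train locked, turned with arm): all members turn x
row 2 (arm held, sun turns y): ω_ring = −(39/97)·y, ω_arm = 0
boundary: total ω_ring = x − (39/97)·y = 0 and total ω_sun = x + y = 1  ⇒  y = 97/136, x = 39/136
row 2 ring = −(39/97)·97/136 = -39/136
totals (row 1 + row 2): sun 39/136 + 97/136 = 1, ring 39/136 + (-39/136) = 0, arm 39/136 + 0 = 39/136
asked cell (row2, sun) = 97/136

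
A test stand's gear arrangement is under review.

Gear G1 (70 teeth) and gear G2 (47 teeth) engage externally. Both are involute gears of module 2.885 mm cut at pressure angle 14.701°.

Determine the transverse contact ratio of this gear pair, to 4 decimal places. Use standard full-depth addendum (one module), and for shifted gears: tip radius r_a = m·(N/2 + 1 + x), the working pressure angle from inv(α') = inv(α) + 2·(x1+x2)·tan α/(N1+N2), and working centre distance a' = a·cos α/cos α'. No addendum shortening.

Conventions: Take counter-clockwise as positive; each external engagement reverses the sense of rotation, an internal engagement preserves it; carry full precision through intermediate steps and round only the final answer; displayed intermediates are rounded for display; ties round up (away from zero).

topology: single-mesh involute geometry — m = 2.885, 70T/47T pair
base radii: r_b1 = 97.669414, r_b2 = 65.578035
tip radii: r_a1 = 103.860000, r_a2 = 70.682500
no profile shift: α' = α, a' = a
action lengths: √(r_a1²−r_b1²) = 35.321171, √(r_a2²−r_b2²) = 26.373037
base pitch p_b = π·m·cos α = 8.766786
CR = (35.321171 + 26.373037 − 168.772500·sin 14.70100°)/8.766786 = 2.151757
contact ratio ≈ 2.1518

2.1518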